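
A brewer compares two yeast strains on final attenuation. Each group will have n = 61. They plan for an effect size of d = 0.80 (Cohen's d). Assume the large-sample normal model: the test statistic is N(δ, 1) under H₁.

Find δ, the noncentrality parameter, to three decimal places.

The noncentrality parameter scales effect size by the design's sample-size factor: δ = d·√(n/2) = 0.80 × √(61/2) = 4.4181

δ ≈ 4.418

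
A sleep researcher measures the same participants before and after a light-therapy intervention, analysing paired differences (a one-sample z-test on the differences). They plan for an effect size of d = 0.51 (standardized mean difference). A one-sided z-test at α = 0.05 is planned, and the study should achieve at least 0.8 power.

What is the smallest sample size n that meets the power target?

Set Φ(δ − 1.645) = 0.8; then δ − 1.645 = Φ⁻¹(0.8) = 0.842, giving δ = 2.486.
δ = d·√n ⇒ n = (δ/d)² = (2.486 / 0.51)² = 23.77.
Rounding up, n = 24.

n = 24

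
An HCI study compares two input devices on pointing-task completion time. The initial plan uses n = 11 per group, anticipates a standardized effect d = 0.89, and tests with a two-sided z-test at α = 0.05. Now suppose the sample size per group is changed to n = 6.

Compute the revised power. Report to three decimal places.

Power ≈ 0.338

With n = 6 per group: δ = d·√(n/2) = 0.89 × √(6/2) = 1.5415. Critical value z_{0.025} = 1.960.
Revised power = Φ(δ − 1.960) + Φ(−δ − 1.960) = Φ(-0.418) + Φ(-3.501) = 0.3378 + 0.0002 = 0.3380.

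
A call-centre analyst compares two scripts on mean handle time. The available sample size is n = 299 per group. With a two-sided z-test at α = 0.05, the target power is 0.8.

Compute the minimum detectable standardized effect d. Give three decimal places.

Required noncentrality: δ = z_{0.025} + z_{0.20} = 1.960 + 0.842 = 2.802.
(Lower-tail contribution to power is negligible for δ > 0.)
δ = d·√(n/2) ⇒ d = δ/√(n/2) = 2.802/√(299/2) = 0.2291.

d ≈ 0.229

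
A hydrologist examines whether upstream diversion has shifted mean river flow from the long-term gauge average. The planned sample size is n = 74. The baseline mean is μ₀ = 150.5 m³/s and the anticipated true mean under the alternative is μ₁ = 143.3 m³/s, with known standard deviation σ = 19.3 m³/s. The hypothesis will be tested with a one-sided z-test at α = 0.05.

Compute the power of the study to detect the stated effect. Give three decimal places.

Power ≈ 0.941

Standardized effect: d = |μ₁ − μ₀| / σ = |143.3 − 150.5| / 19.3 = 0.3731
Noncentrality parameter: δ = d·√n = 0.3731 × √74 = 3.2092
Critical value for a one-sided test at α = 0.05: z_α = 1.645.
Power = Φ(δ − 1.645) = Φ(1.564) = 0.9411.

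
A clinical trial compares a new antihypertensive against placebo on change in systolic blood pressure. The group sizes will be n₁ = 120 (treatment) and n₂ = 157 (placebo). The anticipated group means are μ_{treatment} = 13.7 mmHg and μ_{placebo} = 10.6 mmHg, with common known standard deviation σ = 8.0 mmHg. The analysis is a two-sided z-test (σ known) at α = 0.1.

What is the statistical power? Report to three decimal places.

Power ≈ 0.940

Standardized effect: d = |μ_{treatment} − μ_{placebo}| / σ = |13.7 − 10.6| / 8.0 = 0.3875
Noncentrality parameter: δ = d / √(1/n₁ + 1/n₂) = 0.3875 / √(1/120 + 1/157) = 3.1957
Critical value for a two-sided test at α = 0.1: z_{α/2} = 1.645.
Power = Φ(δ − 1.645) + Φ(−δ − 1.645) = Φ(1.551) + Φ(-4.841) = 0.9395 + 0.0000 = 0.9395.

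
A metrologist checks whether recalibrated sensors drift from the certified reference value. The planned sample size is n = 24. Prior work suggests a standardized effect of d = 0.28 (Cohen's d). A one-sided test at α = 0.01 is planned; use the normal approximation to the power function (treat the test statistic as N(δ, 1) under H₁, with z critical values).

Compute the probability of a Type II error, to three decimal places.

β ≈ 0.830

Noncentrality parameter: δ = d·√n = 0.28 × √24 = 1.3717
One-sided α = 0.01 → critical value z_{0.01} = 2.326.
Power = P(Z > 2.326 − δ) = Φ(-0.955) = 0.1699.
Type II error: β = 1 − power = 1 − 0.1699 = 0.8301.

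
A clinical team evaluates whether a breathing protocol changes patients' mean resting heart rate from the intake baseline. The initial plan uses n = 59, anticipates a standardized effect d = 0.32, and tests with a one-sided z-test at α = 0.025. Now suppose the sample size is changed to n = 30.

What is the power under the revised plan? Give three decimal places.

With n = 30: δ = d·√n = 0.32 × √30 = 1.7527. Critical value z_{0.025} = 1.960.
Revised power = Φ(δ − 1.960) = Φ(-0.207) = 0.4179.

Power ≈ 0.418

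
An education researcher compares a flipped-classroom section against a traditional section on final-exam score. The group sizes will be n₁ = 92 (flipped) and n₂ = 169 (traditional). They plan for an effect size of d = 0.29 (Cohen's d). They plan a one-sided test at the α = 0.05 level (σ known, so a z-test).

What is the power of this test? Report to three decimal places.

Noncentrality parameter: δ = d / √(1/n₁ + 1/n₂) = 0.29 / √(1/92 + 1/169) = 2.2383
One-sided α = 0.05 → critical value z_{0.05} = 1.645.
Power = Φ(δ − 1.645) = Φ(0.593) = 0.7236.

Power ≈ 0.724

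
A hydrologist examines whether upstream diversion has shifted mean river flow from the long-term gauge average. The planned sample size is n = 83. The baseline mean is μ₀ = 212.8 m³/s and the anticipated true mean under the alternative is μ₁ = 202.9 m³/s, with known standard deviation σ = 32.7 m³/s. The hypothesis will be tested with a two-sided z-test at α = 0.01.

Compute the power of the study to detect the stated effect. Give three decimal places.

Power ≈ 0.572

Standardized effect: d = |μ₁ − μ₀| / σ = |202.9 − 212.8| / 32.7 = 0.3028
Noncentrality parameter: δ = d·√n = 0.3028 × √83 = 2.7582
Two-sided α = 0.01 → critical value z_{0.005} = 2.576.
Power = Φ(δ − 2.576) + Φ(−δ − 2.576) = Φ(0.182) + Φ(-5.334) = 0.5724 + 0.0000 = 0.5724.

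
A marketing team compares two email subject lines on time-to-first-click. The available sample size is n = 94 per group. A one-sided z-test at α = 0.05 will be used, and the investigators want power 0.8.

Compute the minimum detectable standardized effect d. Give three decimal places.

Required noncentrality: δ = z_{0.05} + z_{0.20} = 1.645 + 0.842 = 2.486.
δ = d·√(n/2) ⇒ d = δ/√(n/2) = 2.486/√(94/2) = 0.3627.

d ≈ 0.363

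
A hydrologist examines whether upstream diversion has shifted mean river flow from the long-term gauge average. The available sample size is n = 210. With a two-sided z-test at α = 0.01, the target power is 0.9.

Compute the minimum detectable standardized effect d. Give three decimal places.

Required noncentrality: δ = z_{0.005} + z_{0.10} = 2.576 + 1.282 = 3.857.
(Lower-tail contribution to power is negligible for δ > 0.)
δ = d·√n ⇒ d = δ/√n = 3.857/√210 = 0.2662.

d ≈ 0.266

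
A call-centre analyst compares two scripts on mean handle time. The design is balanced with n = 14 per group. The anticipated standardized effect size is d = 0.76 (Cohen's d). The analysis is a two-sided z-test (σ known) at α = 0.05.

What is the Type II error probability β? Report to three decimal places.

β ≈ 0.480

Noncentrality parameter: δ = d·√(n/2) = 0.76 × √(14/2) = 2.0108
Two-sided α = 0.05 → critical value z_{0.025} = 1.960.
Power = Φ(δ − 1.960) + Φ(−δ − 1.960) = Φ(0.051) + Φ(-3.971) = 0.5203 + 0.0000 = 0.5203.
Type II error: β = 1 − power = 1 − 0.5203 = 0.4797.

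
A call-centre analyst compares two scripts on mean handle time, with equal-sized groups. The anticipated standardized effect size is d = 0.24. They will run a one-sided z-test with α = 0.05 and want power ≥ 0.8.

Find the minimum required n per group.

Set Φ(δ − 1.645) = 0.8; then δ − 1.645 = Φ⁻¹(0.8) = 0.842, giving δ = 2.486.
δ = d·√(n/2) ⇒ n = 2(δ/d)² = 2 × (2.486 / 0.24)² = 214.67.
Round up to the next whole unit.

n = 215 per group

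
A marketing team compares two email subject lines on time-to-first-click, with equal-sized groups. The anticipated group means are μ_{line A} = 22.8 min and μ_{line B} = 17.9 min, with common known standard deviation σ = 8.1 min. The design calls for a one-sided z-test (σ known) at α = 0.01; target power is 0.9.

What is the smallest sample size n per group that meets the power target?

n = 72 per group

Standardized effect: d = |μ_{line A} − μ_{line B}| / σ = |22.8 − 17.9| / 8.1 = 0.6049
For power 0.9 need Φ(δ − z_{0.01}) = 0.9, so δ = z_{0.01} + z_{0.10} = 2.326 + 1.282 = 3.608.
δ = d·√(n/2) ⇒ n = 2(δ/d)² = 2 × (3.608 / 0.6049)² = 71.14.
Round up to the next whole unit.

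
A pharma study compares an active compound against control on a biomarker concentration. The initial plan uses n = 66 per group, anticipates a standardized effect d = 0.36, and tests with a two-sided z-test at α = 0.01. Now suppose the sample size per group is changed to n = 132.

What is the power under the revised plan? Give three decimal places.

With n = 132 per group: δ = d·√(n/2) = 0.36 × √(132/2) = 2.9247. Critical value z_{0.005} = 2.576.
Revised power = Φ(δ − 2.576) + Φ(−δ − 2.576) = Φ(0.349) + Φ(-5.500) = 0.6364 + 0.0000 = 0.6364.

Power ≈ 0.636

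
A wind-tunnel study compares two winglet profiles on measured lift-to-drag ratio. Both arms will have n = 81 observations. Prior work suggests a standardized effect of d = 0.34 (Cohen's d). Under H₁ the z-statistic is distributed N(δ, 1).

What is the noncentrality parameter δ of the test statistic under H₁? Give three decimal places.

δ ≈ 2.164

The noncentrality parameter scales effect size by the design's sample-size factor: δ = d·√(n/2) = 0.34 × √(81/2) = 2.1637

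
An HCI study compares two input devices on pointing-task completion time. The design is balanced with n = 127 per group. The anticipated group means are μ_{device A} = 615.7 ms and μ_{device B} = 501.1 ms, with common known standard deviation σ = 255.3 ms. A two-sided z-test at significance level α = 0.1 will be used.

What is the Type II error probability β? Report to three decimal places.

β ≈ 0.027

Standardized effect: d = |μ_{device A} − μ_{device B}| / σ = |615.7 − 501.1| / 255.3 = 0.4489
Noncentrality parameter: δ = d·√(n/2) = 0.4489 × √(127/2) = 3.5770
Critical value for a two-sided test at α = 0.1: z_{α/2} = 1.645.
Power = Φ(δ − 1.645) + Φ(−δ − 1.645) = Φ(1.932) + Φ(-5.222) = 0.9733 + 0.0000 = 0.9733.
Type II error: β = 1 − power = 1 − 0.9733 = 0.0267.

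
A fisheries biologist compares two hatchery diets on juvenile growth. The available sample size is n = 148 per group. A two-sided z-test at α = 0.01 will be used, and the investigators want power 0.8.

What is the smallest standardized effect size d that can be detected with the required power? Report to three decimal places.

Need Φ(δ − 2.576) = 0.8, so δ = 2.576 + 0.842 = 3.417.
(Lower-tail contribution to power is negligible for δ > 0.)
δ = d·√(n/2) ⇒ d = δ/√(n/2) = 3.417/√(148/2) = 0.3973.

d ≈ 0.397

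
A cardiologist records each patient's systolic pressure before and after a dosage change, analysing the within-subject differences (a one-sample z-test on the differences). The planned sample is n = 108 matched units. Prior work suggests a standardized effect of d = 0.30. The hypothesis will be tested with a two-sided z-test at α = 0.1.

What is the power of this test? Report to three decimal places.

Noncentrality parameter: δ = d·√n = 0.30 × √108 = 3.1177
Two-sided α = 0.1 → critical value z_{0.05} = 1.645.
Power = Φ(δ − 1.645) + Φ(−δ − 1.645) = Φ(1.473) + Φ(-4.763) = 0.9296 + 0.0000 = 0.9296.

Power ≈ 0.930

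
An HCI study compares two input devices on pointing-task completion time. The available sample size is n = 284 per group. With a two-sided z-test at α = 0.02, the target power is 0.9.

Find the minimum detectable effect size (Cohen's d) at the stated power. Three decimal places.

d ≈ 0.303

Required noncentrality: δ = z_{0.01} + z_{0.10} = 2.326 + 1.282 = 3.608.
(The second rejection-region term Φ(−δ − z_{α/2}) is negligible and dropped.)
δ = d·√(n/2) ⇒ d = δ/√(n/2) = 3.608/√(284/2) = 0.3028.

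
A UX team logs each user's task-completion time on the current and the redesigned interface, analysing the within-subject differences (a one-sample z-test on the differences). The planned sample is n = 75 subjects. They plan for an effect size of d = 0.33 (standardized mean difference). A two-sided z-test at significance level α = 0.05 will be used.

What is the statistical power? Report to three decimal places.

Power ≈ 0.815

Noncentrality parameter: δ = d·√n = 0.33 × √75 = 2.8579
Critical value for a two-sided test at α = 0.05: z_{α/2} = 1.960.
Power = Φ(δ − 1.960) + Φ(−δ − 1.960) = Φ(0.898) + Φ(-4.818) = 0.8154 + 0.0000 = 0.8154.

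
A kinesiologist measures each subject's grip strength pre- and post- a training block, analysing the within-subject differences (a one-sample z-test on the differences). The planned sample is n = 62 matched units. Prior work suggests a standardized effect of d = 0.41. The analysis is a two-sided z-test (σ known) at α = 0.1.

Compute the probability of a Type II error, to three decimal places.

β ≈ 0.057

Noncentrality parameter: δ = d·√n = 0.41 × √62 = 3.2283
Critical value for a two-sided test at α = 0.1: z_{α/2} = 1.645.
Power = Φ(δ − 1.645) + Φ(−δ − 1.645) = Φ(1.583) + Φ(-4.873) = 0.9433 + 0.0000 = 0.9433.
Type II error: β = 1 − power = 1 − 0.9433 = 0.0567.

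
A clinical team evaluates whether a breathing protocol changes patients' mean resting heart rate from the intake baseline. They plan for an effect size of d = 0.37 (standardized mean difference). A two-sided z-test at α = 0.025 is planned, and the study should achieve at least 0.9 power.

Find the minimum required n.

Set Φ(δ − 2.241) = 0.9; then δ − 2.241 = Φ⁻¹(0.9) = 1.282, giving δ = 3.523.
(The Φ(−δ − z_{α/2}) term is vanishingly small for δ > 0 and is dropped in the standard sample-size formula.)
δ = d·√n ⇒ n = (δ/d)² = (3.523 / 0.37)² = 90.66.
Round up to the next whole unit.

n = 91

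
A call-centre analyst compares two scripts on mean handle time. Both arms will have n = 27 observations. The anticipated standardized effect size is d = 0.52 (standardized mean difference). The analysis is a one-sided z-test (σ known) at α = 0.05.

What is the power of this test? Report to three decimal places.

Power ≈ 0.605

Noncentrality parameter: δ = d·√(n/2) = 0.52 × √(27/2) = 1.9106
One-sided α = 0.05 → critical value z_{0.05} = 1.645.
Power = Φ(δ − 1.645) = Φ(0.266) = 0.6048.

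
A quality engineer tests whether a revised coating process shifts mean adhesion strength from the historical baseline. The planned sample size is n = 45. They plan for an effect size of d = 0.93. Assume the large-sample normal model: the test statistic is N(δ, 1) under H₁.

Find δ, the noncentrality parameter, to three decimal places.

δ ≈ 6.239

The noncentrality parameter scales effect size by the design's sample-size factor: δ = d·√n = 0.93 × √45 = 6.2386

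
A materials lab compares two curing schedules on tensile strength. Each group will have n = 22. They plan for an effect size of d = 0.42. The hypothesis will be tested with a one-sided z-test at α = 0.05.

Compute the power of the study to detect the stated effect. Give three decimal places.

Power ≈ 0.401

Noncentrality parameter: δ = d·√(n/2) = 0.42 × √(22/2) = 1.3930
Critical value for a one-sided test at α = 0.05: z_α = 1.645.
Power = P(Z > 1.645 − δ) = Φ(-0.252) = 0.4006.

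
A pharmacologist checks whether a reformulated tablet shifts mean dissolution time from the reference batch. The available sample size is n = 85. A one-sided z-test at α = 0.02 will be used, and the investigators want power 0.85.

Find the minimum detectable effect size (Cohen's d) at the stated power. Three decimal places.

Need Φ(δ − 2.054) = 0.85, so δ = 2.054 + 1.036 = 3.090.
δ = d·√n ⇒ d = δ/√n = 3.090/√85 = 0.3352.

d ≈ 0.335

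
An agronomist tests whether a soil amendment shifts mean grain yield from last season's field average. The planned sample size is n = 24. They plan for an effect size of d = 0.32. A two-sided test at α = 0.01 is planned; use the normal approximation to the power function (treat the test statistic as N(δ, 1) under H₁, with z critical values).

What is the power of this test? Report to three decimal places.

Noncentrality parameter: δ = d·√n = 0.32 × √24 = 1.5677
Critical value for a two-sided test at α = 0.01: z_{α/2} = 2.576.
Power = Φ(δ − 2.576) + Φ(−δ − 2.576) = Φ(-1.008) + Φ(-4.144) = 0.1567 + 0.0000 = 0.1567.

Power ≈ 0.157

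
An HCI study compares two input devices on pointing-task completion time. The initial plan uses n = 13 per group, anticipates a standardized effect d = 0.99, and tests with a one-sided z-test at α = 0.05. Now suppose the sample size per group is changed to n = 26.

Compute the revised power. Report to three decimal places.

Power ≈ 0.973

With n = 26 per group: δ = d·√(n/2) = 0.99 × √(26/2) = 3.5695. Critical value z_{0.05} = 1.645.
Revised power = P(Z > 1.645 − δ) = Φ(1.925) = 0.9729.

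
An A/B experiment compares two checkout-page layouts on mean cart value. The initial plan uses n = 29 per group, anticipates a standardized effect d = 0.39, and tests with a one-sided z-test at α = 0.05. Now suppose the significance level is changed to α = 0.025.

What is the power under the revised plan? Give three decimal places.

Power ≈ 0.317

δ = d·√(n/2) = 0.39 × √(29/2) = 1.4851 (unchanged). New critical value: z_{0.025} = 1.960.
Revised power = P(Z > 1.960 − δ) = Φ(-0.475) = 0.3174.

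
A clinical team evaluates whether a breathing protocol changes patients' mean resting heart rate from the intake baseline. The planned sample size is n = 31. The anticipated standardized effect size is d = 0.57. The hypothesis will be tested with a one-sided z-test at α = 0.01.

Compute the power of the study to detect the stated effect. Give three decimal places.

Power ≈ 0.802

Noncentrality parameter: δ = d·√n = 0.57 × √31 = 3.1736
Critical value for a one-sided test at α = 0.01: z_α = 2.326.
Power = Φ(δ − 2.326) = Φ(0.847) = 0.8016.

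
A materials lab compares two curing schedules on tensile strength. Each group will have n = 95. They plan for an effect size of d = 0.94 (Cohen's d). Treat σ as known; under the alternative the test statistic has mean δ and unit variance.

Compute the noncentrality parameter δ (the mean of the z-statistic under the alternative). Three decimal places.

δ = d·√(n/2) = 0.94 × √(95/2) = 6.4785

δ ≈ 6.479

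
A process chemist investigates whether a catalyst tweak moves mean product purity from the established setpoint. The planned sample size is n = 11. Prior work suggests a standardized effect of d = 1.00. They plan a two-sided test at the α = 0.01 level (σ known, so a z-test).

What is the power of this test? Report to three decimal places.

Noncentrality parameter: δ = d·√n = 1.00 × √11 = 3.3166
Critical value for a two-sided test at α = 0.01: z_{α/2} = 2.576.
Power = Φ(δ − 2.576) + Φ(−δ − 2.576) = Φ(0.741) + Φ(-5.892) = 0.7706 + 0.0000 = 0.7706.

Power ≈ 0.771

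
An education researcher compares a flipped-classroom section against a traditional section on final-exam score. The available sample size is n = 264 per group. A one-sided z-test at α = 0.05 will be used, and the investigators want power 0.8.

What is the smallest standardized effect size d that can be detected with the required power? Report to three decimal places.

d ≈ 0.216

Required noncentrality: δ = z_{0.05} + z_{0.20} = 1.645 + 0.842 = 2.486.
δ = d·√(n/2) ⇒ d = δ/√(n/2) = 2.486/√(264/2) = 0.2164.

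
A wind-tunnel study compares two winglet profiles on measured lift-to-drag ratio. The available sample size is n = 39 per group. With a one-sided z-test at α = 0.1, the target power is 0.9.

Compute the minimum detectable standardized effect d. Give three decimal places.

Required noncentrality: δ = z_{0.1} + z_{0.10} = 1.282 + 1.282 = 2.563.
δ = d·√(n/2) ⇒ d = δ/√(n/2) = 2.563/√(39/2) = 0.5804.

d ≈ 0.580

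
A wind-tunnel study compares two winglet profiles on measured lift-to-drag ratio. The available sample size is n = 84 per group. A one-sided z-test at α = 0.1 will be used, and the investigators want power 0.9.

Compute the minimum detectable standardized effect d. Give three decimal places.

d ≈ 0.395

Required noncentrality: δ = z_{0.1} + z_{0.10} = 1.282 + 1.282 = 2.563.
δ = d·√(n/2) ⇒ d = δ/√(n/2) = 2.563/√(84/2) = 0.3955.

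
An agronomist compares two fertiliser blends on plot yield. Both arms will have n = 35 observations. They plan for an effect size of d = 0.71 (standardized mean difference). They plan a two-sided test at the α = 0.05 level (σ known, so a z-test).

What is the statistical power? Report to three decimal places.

Noncentrality parameter: δ = d·√(n/2) = 0.71 × √(35/2) = 2.9701
Critical value for a two-sided test at α = 0.05: z_{α/2} = 1.960.
Power = Φ(δ − 1.960) + Φ(−δ − 1.960) = Φ(1.010) + Φ(-4.930) = 0.8438 + 0.0000 = 0.8438.

Power ≈ 0.844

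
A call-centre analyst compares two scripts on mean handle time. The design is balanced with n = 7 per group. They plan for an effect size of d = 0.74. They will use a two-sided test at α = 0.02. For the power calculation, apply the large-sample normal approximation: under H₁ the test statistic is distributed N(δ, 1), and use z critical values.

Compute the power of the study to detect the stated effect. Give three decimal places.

Power ≈ 0.173

Noncentrality parameter: δ = d·√(n/2) = 0.74 × √(7/2) = 1.3844
Two-sided α = 0.02 → critical value z_{0.01} = 2.326.
Power = Φ(δ − 2.326) + Φ(−δ − 2.326) = Φ(-0.942) + Φ(-3.711) = 0.1731 + 0.0001 = 0.1732.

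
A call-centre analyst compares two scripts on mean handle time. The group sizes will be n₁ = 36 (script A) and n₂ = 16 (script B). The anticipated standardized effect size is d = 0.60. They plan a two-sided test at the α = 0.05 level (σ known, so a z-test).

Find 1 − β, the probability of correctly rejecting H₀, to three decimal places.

Power ≈ 0.515

Noncentrality parameter: δ = d / √(1/n₁ + 1/n₂) = 0.60 / √(1/36 + 1/16) = 1.9969
Critical value for a two-sided test at α = 0.05: z_{α/2} = 1.960.
Power = Φ(δ − 1.960) + Φ(−δ − 1.960) = Φ(0.037) + Φ(-3.957) = 0.5147 + 0.0000 = 0.5148.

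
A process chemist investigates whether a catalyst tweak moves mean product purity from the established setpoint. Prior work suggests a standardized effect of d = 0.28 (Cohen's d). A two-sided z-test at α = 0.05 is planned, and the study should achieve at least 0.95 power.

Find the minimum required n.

n = 166

For power 0.95 need Φ(δ − z_{0.025}) = 0.95, so δ = z_{0.025} + z_{0.05} = 1.960 + 1.645 = 3.605.
(The Φ(−δ − z_{α/2}) term is vanishingly small for δ > 0 and is dropped in the standard sample-size formula.)
δ = d·√n ⇒ n = (δ/d)² = (3.605 / 0.28)² = 165.75.
Round up to the next whole unit.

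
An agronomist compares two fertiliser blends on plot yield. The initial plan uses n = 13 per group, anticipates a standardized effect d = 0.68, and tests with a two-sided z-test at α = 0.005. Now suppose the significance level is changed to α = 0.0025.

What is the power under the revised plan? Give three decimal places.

δ = d·√(n/2) = 0.68 × √(13/2) = 1.7337 (unchanged). New critical value: z_{0.0013} = 3.023.
Revised power = Φ(δ − 3.023) + Φ(−δ − 3.023) = Φ(-1.290) + Φ(-4.757) = 0.0986 + 0.0000 = 0.0986.

Power ≈ 0.099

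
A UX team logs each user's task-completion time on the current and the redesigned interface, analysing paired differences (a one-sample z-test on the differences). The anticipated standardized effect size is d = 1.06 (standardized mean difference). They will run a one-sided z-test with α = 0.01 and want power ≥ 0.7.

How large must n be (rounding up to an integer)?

Set Φ(δ − 2.326) = 0.7; then δ − 2.326 = Φ⁻¹(0.7) = 0.524, giving δ = 2.851.
δ = d·√n ⇒ n = (δ/d)² = (2.851 / 1.06)² = 7.23.
Round up to the next whole unit.

n = 8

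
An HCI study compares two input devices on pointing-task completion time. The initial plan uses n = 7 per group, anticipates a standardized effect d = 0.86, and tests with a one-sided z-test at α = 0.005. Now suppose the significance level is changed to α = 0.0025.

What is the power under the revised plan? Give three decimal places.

δ = d·√(n/2) = 0.86 × √(7/2) = 1.6089 (unchanged). New critical value: z_{0.0025} = 2.807.
Revised power = Φ(δ − 2.807) = Φ(-1.198) = 0.1154.

Power ≈ 0.115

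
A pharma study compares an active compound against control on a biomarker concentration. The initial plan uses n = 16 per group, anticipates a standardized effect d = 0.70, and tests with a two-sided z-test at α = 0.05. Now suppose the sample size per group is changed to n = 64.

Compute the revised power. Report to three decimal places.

With n = 64 per group: δ = d·√(n/2) = 0.70 × √(64/2) = 3.9598. Critical value z_{0.025} = 1.960.
Revised power = Φ(δ − 1.960) + Φ(−δ − 1.960) = Φ(2.000) + Φ(-5.920) = 0.9772 + 0.0000 = 0.9772.

Power ≈ 0.977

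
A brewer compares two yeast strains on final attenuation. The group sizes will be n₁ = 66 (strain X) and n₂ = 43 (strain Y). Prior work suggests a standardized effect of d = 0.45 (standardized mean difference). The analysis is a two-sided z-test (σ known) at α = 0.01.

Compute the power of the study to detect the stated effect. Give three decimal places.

Power ≈ 0.390

Noncentrality parameter: λ = d / √(1/n₁ + 1/n₂) = 0.45 / √(1/66 + 1/43) = 2.2962
Two-sided α = 0.01 → critical value z_{0.005} = 2.576.
Power = Φ(λ − 2.576) + Φ(−λ − 2.576) = Φ(-0.280) + Φ(-4.872) = 0.3899 + 0.0000 = 0.3899.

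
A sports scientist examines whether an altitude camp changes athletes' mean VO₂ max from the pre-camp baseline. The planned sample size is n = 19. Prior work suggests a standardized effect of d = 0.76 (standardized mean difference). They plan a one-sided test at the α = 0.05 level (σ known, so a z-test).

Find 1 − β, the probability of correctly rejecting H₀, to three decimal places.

Power ≈ 0.952

Noncentrality parameter: λ = d·√n = 0.76 × √19 = 3.3128
Critical value for a one-sided test at α = 0.05: z_α = 1.645.
Power = P(Z > 1.645 − λ) = Φ(1.668) = 0.9523.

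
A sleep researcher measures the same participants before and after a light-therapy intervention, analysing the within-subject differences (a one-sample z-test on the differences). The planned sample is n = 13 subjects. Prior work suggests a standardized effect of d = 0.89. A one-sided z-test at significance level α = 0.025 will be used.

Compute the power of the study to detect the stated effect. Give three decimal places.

Noncentrality parameter: δ = d·√n = 0.89 × √13 = 3.2089
One-sided α = 0.025 → critical value z_{0.025} = 1.960.
Power = Φ(δ − 1.960) = Φ(1.249) = 0.8942.

Power ≈ 0.894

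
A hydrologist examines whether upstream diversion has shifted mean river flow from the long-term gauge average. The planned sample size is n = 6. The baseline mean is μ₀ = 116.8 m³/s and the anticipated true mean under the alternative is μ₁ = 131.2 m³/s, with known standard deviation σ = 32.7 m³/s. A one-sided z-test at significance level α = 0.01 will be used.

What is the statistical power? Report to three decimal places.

Power ≈ 0.106

Standardized effect: d = |μ₁ − μ₀| / σ = |131.2 − 116.8| / 32.7 = 0.4404
Noncentrality parameter: δ = d·√n = 0.4404 × √6 = 1.0787
Critical value for a one-sided test at α = 0.01: z_α = 2.326.
Power = Φ(δ − 2.326) = Φ(-1.248) = 0.1061.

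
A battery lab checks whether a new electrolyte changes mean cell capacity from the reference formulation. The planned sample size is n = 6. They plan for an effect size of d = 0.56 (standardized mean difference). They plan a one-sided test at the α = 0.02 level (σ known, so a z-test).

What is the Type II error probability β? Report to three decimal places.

β ≈ 0.752

Noncentrality parameter: δ = d·√n = 0.56 × √6 = 1.3717
One-sided α = 0.02 → critical value z_{0.02} = 2.054.
Power = P(Z > 2.054 − δ) = Φ(-0.682) = 0.2476.
Type II error: β = 1 − power = 1 − 0.2476 = 0.7524.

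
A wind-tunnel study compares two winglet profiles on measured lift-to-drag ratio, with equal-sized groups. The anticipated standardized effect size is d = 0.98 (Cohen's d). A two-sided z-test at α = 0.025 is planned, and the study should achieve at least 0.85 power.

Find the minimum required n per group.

n = 23 per group

For power 0.85 need Φ(δ − z_{0.0125}) = 0.85, so δ = z_{0.0125} + z_{0.15} = 2.241 + 1.036 = 3.278.
(The Φ(−δ − z_{α/2}) term is vanishingly small for δ > 0 and is dropped in the standard sample-size formula.)
δ = d·√(n/2) ⇒ n = 2(δ/d)² = 2 × (3.278 / 0.98)² = 22.37.
Round up to the next whole unit.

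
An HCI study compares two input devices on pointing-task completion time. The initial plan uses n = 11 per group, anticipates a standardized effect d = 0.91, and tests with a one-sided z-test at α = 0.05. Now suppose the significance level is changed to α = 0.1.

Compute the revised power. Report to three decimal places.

δ = d·√(n/2) = 0.91 × √(11/2) = 2.1341 (unchanged). New critical value: z_{0.1} = 1.282.
Revised power = P(Z > 1.282 − δ) = Φ(0.853) = 0.8031.

Power ≈ 0.803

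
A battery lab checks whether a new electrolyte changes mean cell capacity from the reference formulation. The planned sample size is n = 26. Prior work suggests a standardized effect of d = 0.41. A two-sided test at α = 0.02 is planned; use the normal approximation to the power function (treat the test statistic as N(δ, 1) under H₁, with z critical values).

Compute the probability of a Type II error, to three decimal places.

Noncentrality parameter: δ = d·√n = 0.41 × √26 = 2.0906
Two-sided α = 0.02 → critical value z_{0.01} = 2.326.
Power = Φ(δ − 2.326) + Φ(−δ − 2.326) = Φ(-0.236) + Φ(-4.417) = 0.4068 + 0.0000 = 0.4068.
Type II error: β = 1 − power = 1 − 0.4068 = 0.5932.

β ≈ 0.593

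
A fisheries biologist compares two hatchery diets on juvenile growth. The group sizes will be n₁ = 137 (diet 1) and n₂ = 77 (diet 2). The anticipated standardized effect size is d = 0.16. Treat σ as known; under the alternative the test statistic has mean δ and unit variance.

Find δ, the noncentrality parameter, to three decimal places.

δ ≈ 1.123

δ = d / √(1/n₁ + 1/n₂) = 0.16 / √(1/137 + 1/77) = 1.1234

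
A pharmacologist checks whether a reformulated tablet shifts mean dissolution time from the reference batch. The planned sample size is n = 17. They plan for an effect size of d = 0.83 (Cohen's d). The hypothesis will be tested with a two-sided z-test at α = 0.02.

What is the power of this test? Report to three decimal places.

Noncentrality parameter: δ = d·√n = 0.83 × √17 = 3.4222
Two-sided α = 0.02 → critical value z_{0.01} = 2.326.
Power = Φ(δ − 2.326) + Φ(−δ − 2.326) = Φ(1.096) + Φ(-5.749) = 0.8634 + 0.0000 = 0.8634.

Power ≈ 0.863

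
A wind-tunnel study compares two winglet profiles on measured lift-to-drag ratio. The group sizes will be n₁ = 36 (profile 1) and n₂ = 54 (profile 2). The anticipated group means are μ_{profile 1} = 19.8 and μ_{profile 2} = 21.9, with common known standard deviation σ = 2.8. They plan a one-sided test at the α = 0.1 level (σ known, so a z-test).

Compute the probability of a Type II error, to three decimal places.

Standardized effect: d = |μ_{profile 1} − μ_{profile 2}| / σ = |19.8 − 21.9| / 2.8 = 0.7500
Noncentrality parameter: δ = d / √(1/n₁ + 1/n₂) = 0.7500 / √(1/36 + 1/54) = 3.4857
One-sided α = 0.1 → critical value z_{0.1} = 1.282.
Power = P(Z > 1.282 − δ) = Φ(2.204) = 0.9862.
Type II error: β = 1 − power = 1 − 0.9862 = 0.0138.

β ≈ 0.014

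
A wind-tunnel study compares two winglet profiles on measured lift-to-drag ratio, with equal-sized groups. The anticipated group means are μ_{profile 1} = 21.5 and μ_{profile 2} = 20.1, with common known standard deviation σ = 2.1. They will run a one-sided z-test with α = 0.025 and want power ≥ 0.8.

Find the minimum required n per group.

n = 36 per group

Standardized effect: d = |μ_{profile 1} − μ_{profile 2}| / σ = |21.5 − 20.1| / 2.1 = 0.6667
For power 0.8 need Φ(δ − z_{0.025}) = 0.8, so δ = z_{0.025} + z_{0.20} = 1.960 + 0.842 = 2.802.
δ = d·√(n/2) ⇒ n = 2(δ/d)² = 2 × (2.802 / 0.6667)² = 35.32.
Rounding up, n = 36 per group.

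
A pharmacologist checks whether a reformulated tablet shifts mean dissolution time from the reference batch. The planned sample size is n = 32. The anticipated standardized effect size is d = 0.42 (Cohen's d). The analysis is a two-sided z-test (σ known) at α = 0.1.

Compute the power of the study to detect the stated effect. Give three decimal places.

Noncentrality parameter: δ = d·√n = 0.42 × √32 = 2.3759
Two-sided α = 0.1 → critical value z_{0.05} = 1.645.
Power = Φ(δ − 1.645) + Φ(−δ − 1.645) = Φ(0.731) + Φ(-4.021) = 0.7676 + 0.0000 = 0.7676.

Power ≈ 0.768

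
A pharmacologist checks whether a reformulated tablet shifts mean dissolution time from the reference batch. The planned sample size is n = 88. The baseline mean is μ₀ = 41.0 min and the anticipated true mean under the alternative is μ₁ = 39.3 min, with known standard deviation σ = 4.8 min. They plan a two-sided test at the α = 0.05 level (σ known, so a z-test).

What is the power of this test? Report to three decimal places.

Standardized effect: d = |μ₁ − μ₀| / σ = |39.3 − 41.0| / 4.8 = 0.3542
Noncentrality parameter: δ = d·√n = 0.3542 × √88 = 3.3224
Critical value for a two-sided test at α = 0.05: z_{α/2} = 1.960.
Power = Φ(δ − 1.960) + Φ(−δ − 1.960) = Φ(1.362) + Φ(-5.282) = 0.9135 + 0.0000 = 0.9135.

Power ≈ 0.913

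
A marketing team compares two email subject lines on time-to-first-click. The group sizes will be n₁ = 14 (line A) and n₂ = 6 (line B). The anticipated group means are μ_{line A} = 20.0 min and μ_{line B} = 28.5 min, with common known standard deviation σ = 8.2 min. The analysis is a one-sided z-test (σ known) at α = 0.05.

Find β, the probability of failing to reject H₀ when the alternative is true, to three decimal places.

Standardized effect: d = |μ_{line A} − μ_{line B}| / σ = |20.0 − 28.5| / 8.2 = 1.0366
Noncentrality parameter: δ = d / √(1/n₁ + 1/n₂) = 1.0366 / √(1/14 + 1/6) = 2.1244
Critical value for a one-sided test at α = 0.05: z_α = 1.645.
Power = Φ(δ − 1.645) = Φ(0.480) = 0.6842.
Type II error: β = 1 − power = 1 − 0.6842 = 0.3158.

β ≈ 0.316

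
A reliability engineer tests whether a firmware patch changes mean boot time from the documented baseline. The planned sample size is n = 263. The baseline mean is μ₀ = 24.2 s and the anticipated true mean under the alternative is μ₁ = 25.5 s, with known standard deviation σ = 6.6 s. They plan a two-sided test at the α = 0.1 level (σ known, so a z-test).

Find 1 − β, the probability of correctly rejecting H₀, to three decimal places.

Standardized effect: d = |μ₁ − μ₀| / σ = |25.5 − 24.2| / 6.6 = 0.1970
Noncentrality parameter: λ = d·√n = 0.1970 × √263 = 3.1943
Two-sided α = 0.1 → critical value z_{0.05} = 1.645.
Power = Φ(λ − 1.645) + Φ(−λ − 1.645) = Φ(1.549) + Φ(-4.839) = 0.9394 + 0.0000 = 0.9394.

Power ≈ 0.939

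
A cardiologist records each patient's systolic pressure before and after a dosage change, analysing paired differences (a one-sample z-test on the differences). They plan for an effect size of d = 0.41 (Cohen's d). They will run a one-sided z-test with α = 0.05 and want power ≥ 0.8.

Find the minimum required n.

Set Φ(δ − 1.645) = 0.8; then δ − 1.645 = Φ⁻¹(0.8) = 0.842, giving δ = 2.486.
δ = d·√n ⇒ n = (δ/d)² = (2.486 / 0.41)² = 36.78.
Round up to the next whole unit.

n = 37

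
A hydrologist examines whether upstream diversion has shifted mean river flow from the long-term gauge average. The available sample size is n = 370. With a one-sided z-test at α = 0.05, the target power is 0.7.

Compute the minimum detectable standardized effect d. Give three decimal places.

d ≈ 0.113

Need Φ(δ − 1.645) = 0.7, so δ = 1.645 + 0.524 = 2.169.
δ = d·√n ⇒ d = δ/√n = 2.169/√370 = 0.1128.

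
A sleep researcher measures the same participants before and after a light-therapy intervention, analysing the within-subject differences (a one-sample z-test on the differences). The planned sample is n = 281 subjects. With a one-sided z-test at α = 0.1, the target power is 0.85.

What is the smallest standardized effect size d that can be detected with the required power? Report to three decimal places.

Need Φ(δ − 1.282) = 0.85, so δ = 1.282 + 1.036 = 2.318.
δ = d·√n ⇒ d = δ/√n = 2.318/√281 = 0.1383.

d ≈ 0.138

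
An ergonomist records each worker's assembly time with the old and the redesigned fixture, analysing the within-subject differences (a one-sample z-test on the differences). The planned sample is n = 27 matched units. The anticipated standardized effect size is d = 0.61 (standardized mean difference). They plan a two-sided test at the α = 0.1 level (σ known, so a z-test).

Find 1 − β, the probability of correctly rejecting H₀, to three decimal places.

Noncentrality parameter: δ = d·√n = 0.61 × √27 = 3.1697
Critical value for a two-sided test at α = 0.1: z_{α/2} = 1.645.
Power = Φ(δ − 1.645) + Φ(−δ − 1.645) = Φ(1.525) + Φ(-4.815) = 0.9363 + 0.0000 = 0.9363.

Power ≈ 0.936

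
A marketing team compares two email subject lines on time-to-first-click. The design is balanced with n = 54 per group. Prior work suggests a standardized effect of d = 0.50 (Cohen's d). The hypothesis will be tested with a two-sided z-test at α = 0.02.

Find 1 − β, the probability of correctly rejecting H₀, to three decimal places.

Power ≈ 0.607

Noncentrality parameter: δ = d·√(n/2) = 0.50 × √(54/2) = 2.5981
Two-sided α = 0.02 → critical value z_{0.01} = 2.326.
Power = Φ(δ − 2.326) + Φ(−δ − 2.326) = Φ(0.272) + Φ(-4.924) = 0.6071 + 0.0000 = 0.6071.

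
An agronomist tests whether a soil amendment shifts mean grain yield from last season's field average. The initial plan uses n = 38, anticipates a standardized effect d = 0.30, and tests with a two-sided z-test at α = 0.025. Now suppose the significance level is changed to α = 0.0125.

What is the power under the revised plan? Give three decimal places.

Power ≈ 0.258

δ = d·√n = 0.30 × √38 = 1.8493 (unchanged). New critical value: z_{0.0063} = 2.498.
Revised power = Φ(δ − 2.498) + Φ(−δ − 2.498) = Φ(-0.648) + Φ(-4.347) = 0.2584 + 0.0000 = 0.2584.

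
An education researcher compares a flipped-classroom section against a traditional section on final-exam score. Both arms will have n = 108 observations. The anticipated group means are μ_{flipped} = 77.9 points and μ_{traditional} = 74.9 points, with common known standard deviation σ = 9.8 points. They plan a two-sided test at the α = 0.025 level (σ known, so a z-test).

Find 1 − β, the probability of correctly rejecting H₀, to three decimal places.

Standardized effect: d = |μ_{flipped} − μ_{traditional}| / σ = |77.9 − 74.9| / 9.8 = 0.3061
Noncentrality parameter: δ = d·√(n/2) = 0.3061 × √(108/2) = 2.2495
Critical value for a two-sided test at α = 0.025: z_{α/2} = 2.241.
Power = Φ(δ − 2.241) + Φ(−δ − 2.241) = Φ(0.008) + Φ(-4.491) = 0.5032 + 0.0000 = 0.5032.

Power ≈ 0.503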